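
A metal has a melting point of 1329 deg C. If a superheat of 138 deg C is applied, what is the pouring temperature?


Formula: T_pour = T_melt + Superheat
T_pour = 1329 + 138 = 1467 deg C

1467 deg C


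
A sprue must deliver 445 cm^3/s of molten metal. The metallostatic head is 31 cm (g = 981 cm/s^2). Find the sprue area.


Formula: v = sqrt(2*g*h), A = Q/v
Velocity: v = sqrt(2 * 981 * 31) = sqrt(60822) = 246.6212 cm/s
Sprue area: A = Q / v = 445 / 246.6212 = 1.8044 cm^2

1.8044 cm^2


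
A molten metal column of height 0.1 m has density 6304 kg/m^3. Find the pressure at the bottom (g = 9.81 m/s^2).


Formula: P = rho * g * h
rho * g = 6304 * 9.81 = 61842.24 N/m^3
P = 61842.24 * 0.1 = 6184.2240 Pa


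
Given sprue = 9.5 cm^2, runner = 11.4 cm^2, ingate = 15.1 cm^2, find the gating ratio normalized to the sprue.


Sprue:Runner:Ingate = 1 : 11.4/9.5 : 15.1/9.5 = 1:1.20:1.59

1:1.20:1.59


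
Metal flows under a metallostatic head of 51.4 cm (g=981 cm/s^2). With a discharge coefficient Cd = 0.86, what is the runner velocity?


Formula: v = Cd * sqrt(2 * g * h)  (Torricelli with discharge coefficient)
2*g*h = 2 * 981 * 51.4 = 100846.8 cm^2/s^2
sqrt(100846.8) = 317.56385 cm/s
v = 0.86 * 317.56385 = 273.1049 cm/s

273.1049 cm/s


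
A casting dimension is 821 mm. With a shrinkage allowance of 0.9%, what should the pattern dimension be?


Formula: L_pattern = L_casting * (1 + shrinkage_rate/100)
Shrinkage factor = 1 + 0.9/100 = 1.009
L_pattern = 821 mm * 1.009 = 828.3890 mm

828.3890 mm


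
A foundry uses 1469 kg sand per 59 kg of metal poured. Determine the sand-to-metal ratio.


Formula: Sand-to-Metal Ratio = W_sand / W_metal
Ratio = 1469 kg / 59 kg = 24.8983


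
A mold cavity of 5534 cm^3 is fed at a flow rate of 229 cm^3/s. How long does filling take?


Formula: t_fill = V_mold / Q_flow
t = 5534 cm^3 / 229 cm^3/s = 24.1659 s

Answer: 24.1659 s


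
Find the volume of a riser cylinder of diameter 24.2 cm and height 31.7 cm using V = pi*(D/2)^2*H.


Formula: V = pi * (D/2)^2 * H  (cylinder volume)
Radius = D/2 = 24.2/2 = 12.1 cm
V = pi * 12.1^2 * 31.7 = 14580.7504 cm^3

14580.7504 cm^3


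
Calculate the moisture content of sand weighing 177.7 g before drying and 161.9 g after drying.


Formula: MC = (W_wet - W_dry) / W_wet * 100
Water mass = 177.7 - 161.9 = 15.8 g
MC = 15.8 / 177.7 * 100 = 8.8914%


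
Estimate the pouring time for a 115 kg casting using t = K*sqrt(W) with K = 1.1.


Formula: t = K * sqrt(W)
sqrt(W) = sqrt(115) = 10.72381
t = 1.1 * 10.72381 = 11.7962 s

11.7962 s


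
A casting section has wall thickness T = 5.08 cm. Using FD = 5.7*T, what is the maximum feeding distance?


Formula: FD = 5.7 * T  (riser feeding-distance rule)
FD = 5.7 * 5.08 cm = 28.9560 cm

Answer: 28.9560 cm


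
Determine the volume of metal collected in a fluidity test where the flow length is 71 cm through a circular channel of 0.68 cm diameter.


Formula: V = pi * (d/2)^2 * L  (cylinder volume)
Radius = 0.68/2 = 0.34 cm
V = pi * 0.34^2 * 71 = 25.7849 cm^3

25.7849 cm^3


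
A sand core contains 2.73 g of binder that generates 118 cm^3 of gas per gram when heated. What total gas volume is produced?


Formula: V_gas = W_binder * gas_evolution_rate
V = 2.73 g * 118 cm^3/g = 322.1400 cm^3

Answer: 322.1400 cm^3


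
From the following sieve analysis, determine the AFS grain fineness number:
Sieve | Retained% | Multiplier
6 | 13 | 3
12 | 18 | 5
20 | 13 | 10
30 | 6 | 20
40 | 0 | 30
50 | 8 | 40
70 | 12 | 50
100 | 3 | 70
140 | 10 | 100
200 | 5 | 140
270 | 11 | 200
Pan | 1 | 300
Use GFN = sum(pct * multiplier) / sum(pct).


Formula: GFN = sum(pct * multiplier) / sum(pct)
sum(pct * multiplier) = 5709
sum(pct) = 100
GFN = 5709 / 100 = 57.09

57.09


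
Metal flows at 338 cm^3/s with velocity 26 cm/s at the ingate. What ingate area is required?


Formula: A_ingate = Q / v  (continuity equation)
A = 338 cm^3/s / 26 cm/s = 13.0000 cm^2


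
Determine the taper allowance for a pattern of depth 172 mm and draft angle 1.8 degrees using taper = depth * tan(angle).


Formula: taper = depth * tan(draft_angle)
tan(1.8 deg) = 0.0314263
taper = 172 mm * 0.0314263 = 5.4053 mm

Final answer: 5.4053 mm


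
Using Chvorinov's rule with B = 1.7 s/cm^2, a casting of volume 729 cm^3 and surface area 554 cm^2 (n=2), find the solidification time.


Formula: t_s = B * (V/A)^n  (Chvorinov's rule, n=2)
Modulus M = V/A = 729/554 = 1.315884 cm
M^2 = 1.315884^2 = 1.731551 cm^2
t_s = 1.7 * 1.731551 = 2.9436 s


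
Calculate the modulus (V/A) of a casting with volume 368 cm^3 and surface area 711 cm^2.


Formula: Casting Modulus M = V / A
M = 368 cm^3 / 711 cm^2 = 0.5176 cm


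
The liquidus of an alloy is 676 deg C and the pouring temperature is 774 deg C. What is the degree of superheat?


Formula: Superheat = T_pour - T_melt
Superheat = 774 - 676 = 98 deg C

Final answer: 98 deg C


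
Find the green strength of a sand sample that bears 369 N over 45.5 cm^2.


Formula: Compressive Strength = Force / Area
Strength = 369 N / 45.5 cm^2 = 8.1099 N/cm^2

8.1099 N/cm^2


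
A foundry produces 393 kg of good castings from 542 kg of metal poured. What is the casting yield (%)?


Formula: Casting Yield = (W_good / W_total) * 100
Yield = (393 kg / 542 kg) * 100 = 72.5092%


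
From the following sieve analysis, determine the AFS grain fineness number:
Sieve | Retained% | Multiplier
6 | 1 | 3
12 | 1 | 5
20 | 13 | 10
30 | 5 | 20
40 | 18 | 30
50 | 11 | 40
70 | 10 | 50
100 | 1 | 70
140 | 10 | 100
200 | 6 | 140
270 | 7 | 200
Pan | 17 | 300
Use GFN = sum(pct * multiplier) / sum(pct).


Formula: GFN = sum(pct * multiplier) / sum(pct)
sum(pct * multiplier) = 10128
sum(pct) = 100
GFN = 10128 / 100 = 101.28

101.28


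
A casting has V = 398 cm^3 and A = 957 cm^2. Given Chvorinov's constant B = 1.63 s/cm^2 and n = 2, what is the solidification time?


Formula: t_s = B * (V/A)^n  (Chvorinov's rule, n=2)
Modulus M = V/A = 398/957 = 0.415883 cm
M^2 = 0.415883^2 = 0.172959 cm^2
t_s = 1.63 * 0.172959 = 0.2819 s


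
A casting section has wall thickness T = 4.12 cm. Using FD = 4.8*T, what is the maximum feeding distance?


Formula: FD = 4.8 * T  (riser feeding-distance rule)
FD = 4.8 * 4.12 cm = 19.7760 cm

Answer: 19.7760 cm


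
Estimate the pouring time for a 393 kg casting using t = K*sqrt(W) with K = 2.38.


Formula: t = K * sqrt(W)
sqrt(W) = sqrt(393) = 19.82423
t = 2.38 * 19.82423 = 47.1817 s

Final answer: 47.1817 s


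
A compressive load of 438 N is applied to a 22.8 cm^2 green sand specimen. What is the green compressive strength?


Formula: Compressive Strength = Force / Area
Strength = 438 N / 22.8 cm^2 = 19.2105 N/cm^2


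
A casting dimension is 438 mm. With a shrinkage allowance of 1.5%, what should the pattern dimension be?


Formula: L_pattern = L_casting * (1 + shrinkage_rate/100)
Shrinkage factor = 1 + 1.5/100 = 1.015
L_pattern = 438 mm * 1.015 = 444.5700 mm

Answer: 444.5700 mm


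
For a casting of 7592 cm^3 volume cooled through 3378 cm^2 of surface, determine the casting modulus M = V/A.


Formula: Casting Modulus M = V / A
M = 7592 cm^3 / 3378 cm^2 = 2.2475 cm

2.2475 cm


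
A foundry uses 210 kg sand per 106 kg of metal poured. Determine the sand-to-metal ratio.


Formula: Sand-to-Metal Ratio = W_sand / W_metal
Ratio = 210 kg / 106 kg = 1.9811

Final answer: 1.9811


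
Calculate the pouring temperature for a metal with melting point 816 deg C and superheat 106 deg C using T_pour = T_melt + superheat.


Formula: T_pour = T_melt + Superheat
T_pour = 816 + 106 = 922 deg C

Final answer: 922 deg C


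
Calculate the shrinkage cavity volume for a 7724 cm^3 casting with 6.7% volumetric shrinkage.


Formula: V_shrink = V_casting * shrinkage_pct / 100
V_shrink = 7724 cm^3 * 6.7 / 100 = 517.5080 cm^3

517.5080 cm^3


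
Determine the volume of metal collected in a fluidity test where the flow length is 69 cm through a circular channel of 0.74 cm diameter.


Formula: V = pi * (d/2)^2 * L  (cylinder volume)
Radius = 0.74/2 = 0.37 cm
V = pi * 0.37^2 * 69 = 29.6758 cm^3

Answer: 29.6758 cm^3


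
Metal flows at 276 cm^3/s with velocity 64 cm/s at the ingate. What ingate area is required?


Formula: A_ingate = Q / v  (continuity equation)
A = 276 cm^3/s / 64 cm/s = 4.3125 cm^2

4.3125 cm^2


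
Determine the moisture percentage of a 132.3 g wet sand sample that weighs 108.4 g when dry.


Formula: MC = (W_wet - W_dry) / W_wet * 100
Water mass = 132.3 - 108.4 = 23.9 g
MC = 23.9 / 132.3 * 100 = 18.0650%

Final answer: 18.0650%


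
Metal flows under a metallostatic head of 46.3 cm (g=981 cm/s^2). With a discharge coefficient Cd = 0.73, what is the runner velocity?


Formula: v = Cd * sqrt(2 * g * h)  (Torricelli with discharge coefficient)
2*g*h = 2 * 981 * 46.3 = 90840.6 cm^2/s^2
sqrt(90840.6) = 301.39774 cm/s
v = 0.73 * 301.39774 = 220.0204 cm/s

Answer: 220.0204 cm/s


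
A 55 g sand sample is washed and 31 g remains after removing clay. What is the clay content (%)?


Formula: Clay% = (W_total - W_washed) / W_total * 100
Clay mass = 55 - 31 = 24 g
Clay% = 24 / 55 * 100 = 43.6364%

Final answer: 43.6364%


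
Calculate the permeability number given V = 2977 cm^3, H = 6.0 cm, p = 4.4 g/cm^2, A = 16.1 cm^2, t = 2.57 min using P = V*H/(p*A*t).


Formula: Permeability Number P = (V * H) / (p * A * t)
Numerator: V * H = 2977 * 6.0 = 17862.0
Denominator: p * A * t = 4.4 * 16.1 * 2.57 = 182.0588
P = 17862.0 / 182.0588 = 98.1112

98.1112


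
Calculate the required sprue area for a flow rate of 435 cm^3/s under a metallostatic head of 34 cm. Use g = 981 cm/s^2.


Formula: v = sqrt(2*g*h), A = Q/v
Velocity: v = sqrt(2 * 981 * 34) = sqrt(66708) = 258.2789 cm/s
Sprue area: A = Q / v = 435 / 258.2789 = 1.6842 cm^2

Answer: 1.6842 cm^2


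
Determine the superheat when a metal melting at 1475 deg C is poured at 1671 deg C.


Formula: Superheat = T_pour - T_melt
Superheat = 1671 - 1475 = 196 deg C

Final answer: 196 deg C


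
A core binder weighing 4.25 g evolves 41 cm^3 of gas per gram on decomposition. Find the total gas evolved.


Formula: V_gas = W_binder * gas_evolution_rate
V = 4.25 g * 41 cm^3/g = 174.2500 cm^3

Answer: 174.2500 cm^3


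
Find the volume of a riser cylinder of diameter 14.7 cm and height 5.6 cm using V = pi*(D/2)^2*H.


Formula: V = pi * (D/2)^2 * H  (cylinder volume)
Radius = D/2 = 14.7/2 = 7.35 cm
V = pi * 7.35^2 * 5.6 = 950.4135 cm^3

Answer: 950.4135 cm^3


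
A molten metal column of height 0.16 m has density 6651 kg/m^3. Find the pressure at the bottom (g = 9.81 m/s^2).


Formula: P = rho * g * h
rho * g = 6651 * 9.81 = 65246.31 N/m^3
P = 65246.31 * 0.16 = 10439.4096 Pa


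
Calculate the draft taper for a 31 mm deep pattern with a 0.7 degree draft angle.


Formula: taper = depth * tan(draft_angle)
tan(0.7 deg) = 0.0122179
taper = 31 mm * 0.0122179 = 0.3788 mm


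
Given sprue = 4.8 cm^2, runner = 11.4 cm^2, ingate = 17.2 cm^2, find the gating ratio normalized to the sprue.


Sprue:Runner:Ingate = 1 : 11.4/4.8 : 17.2/4.8 = 1:2.38:3.58


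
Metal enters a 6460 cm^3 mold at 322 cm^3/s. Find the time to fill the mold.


Formula: t_fill = V_mold / Q_flow
t = 6460 cm^3 / 322 cm^3/s = 20.0621 s

Answer: 20.0621 s


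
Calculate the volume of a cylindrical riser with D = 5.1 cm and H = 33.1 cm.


Formula: V = pi * (D/2)^2 * H  (cylinder volume)
Radius = D/2 = 5.1/2 = 2.55 cm
V = pi * 2.55^2 * 33.1 = 676.1736 cm^3

676.1736 cm^3


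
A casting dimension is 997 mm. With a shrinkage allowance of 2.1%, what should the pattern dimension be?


Formula: L_pattern = L_casting * (1 + shrinkage_rate/100)
Shrinkage factor = 1 + 2.1/100 = 1.021
L_pattern = 997 mm * 1.021 = 1017.9370 mm

Answer: 1017.9370 mm


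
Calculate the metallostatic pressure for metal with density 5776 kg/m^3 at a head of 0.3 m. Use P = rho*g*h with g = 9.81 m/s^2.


Formula: P = rho * g * h
rho * g = 5776 * 9.81 = 56662.56 N/m^3
P = 56662.56 * 0.3 = 16998.7680 Pa

16998.7680 Pa


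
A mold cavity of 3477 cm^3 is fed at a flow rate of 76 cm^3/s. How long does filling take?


Formula: t_fill = V_mold / Q_flow
t = 3477 cm^3 / 76 cm^3/s = 45.7500 s

Answer: 45.7500 s


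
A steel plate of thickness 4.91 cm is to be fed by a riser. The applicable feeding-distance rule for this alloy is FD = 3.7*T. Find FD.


Formula: FD = 3.7 * T  (riser feeding-distance rule)
FD = 3.7 * 4.91 cm = 18.1670 cm


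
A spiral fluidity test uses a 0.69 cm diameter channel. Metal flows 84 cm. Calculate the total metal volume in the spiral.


Formula: V = pi * (d/2)^2 * L  (cylinder volume)
Radius = 0.69/2 = 0.345 cm
V = pi * 0.345^2 * 84 = 31.4100 cm^3

Answer: 31.4100 cm^3


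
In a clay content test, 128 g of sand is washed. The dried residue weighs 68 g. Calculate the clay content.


Formula: Clay% = (W_total - W_washed) / W_total * 100
Clay mass = 128 - 68 = 60 g
Clay% = 60 / 128 * 100 = 46.8750%


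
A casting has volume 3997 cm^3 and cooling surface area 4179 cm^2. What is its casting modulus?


Formula: Casting Modulus M = V / A
M = 3997 cm^3 / 4179 cm^2 = 0.9564 cm

Final answer: 0.9564 cm


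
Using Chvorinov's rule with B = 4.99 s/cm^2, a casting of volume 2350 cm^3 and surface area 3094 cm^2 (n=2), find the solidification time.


Formula: t_s = B * (V/A)^n  (Chvorinov's rule, n=2)
Modulus M = V/A = 2350/3094 = 0.759535 cm
M^2 = 0.759535^2 = 0.576893 cm^2
t_s = 4.99 * 0.576893 = 2.8787 s

2.8787 s


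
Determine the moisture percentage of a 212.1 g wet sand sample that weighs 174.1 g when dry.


Formula: MC = (W_wet - W_dry) / W_wet * 100
Water mass = 212.1 - 174.1 = 38.0 g
MC = 38.0 / 212.1 * 100 = 17.9161%

Final answer: 17.9161%


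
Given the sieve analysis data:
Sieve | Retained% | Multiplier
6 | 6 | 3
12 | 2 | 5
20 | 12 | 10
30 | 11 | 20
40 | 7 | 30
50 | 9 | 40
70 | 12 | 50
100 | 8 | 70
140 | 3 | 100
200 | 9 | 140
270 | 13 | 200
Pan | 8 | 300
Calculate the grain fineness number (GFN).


Formula: GFN = sum(pct * multiplier) / sum(pct)
sum(pct * multiplier) = 8658
sum(pct) = 100
GFN = 8658 / 100 = 86.58

Answer: 86.58


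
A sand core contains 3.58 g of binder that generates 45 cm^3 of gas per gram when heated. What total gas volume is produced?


Formula: V_gas = W_binder * gas_evolution_rate
V = 3.58 g * 45 cm^3/g = 161.1000 cm^3

Final answer: 161.1000 cm^3


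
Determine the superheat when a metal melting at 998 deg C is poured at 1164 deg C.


Formula: Superheat = T_pour - T_melt
Superheat = 1164 - 998 = 166 deg C

166 deg C


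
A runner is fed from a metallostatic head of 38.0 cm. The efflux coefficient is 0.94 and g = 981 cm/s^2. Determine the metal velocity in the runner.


Formula: v = Cd * sqrt(2 * g * h)  (Torricelli with discharge coefficient)
2*g*h = 2 * 981 * 38.0 = 74556.0 cm^2/s^2
sqrt(74556.0) = 273.04945 cm/s
v = 0.94 * 273.04945 = 256.6665 cm/s

256.6665 cm/s


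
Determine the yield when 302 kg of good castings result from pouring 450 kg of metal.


Formula: Casting Yield = (W_good / W_total) * 100
Yield = (302 kg / 450 kg) * 100 = 67.1111%


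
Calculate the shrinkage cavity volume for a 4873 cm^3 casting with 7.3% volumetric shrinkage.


Formula: V_shrink = V_casting * shrinkage_pct / 100
V_shrink = 4873 cm^3 * 7.3 / 100 = 355.7290 cm^3

Final answer: 355.7290 cm^3


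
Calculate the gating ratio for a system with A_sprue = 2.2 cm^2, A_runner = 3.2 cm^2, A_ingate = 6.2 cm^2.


Sprue:Runner:Ingate = 1 : 3.2/2.2 : 6.2/2.2 = 1:1.45:2.82

Final answer: 1:1.45:2.82


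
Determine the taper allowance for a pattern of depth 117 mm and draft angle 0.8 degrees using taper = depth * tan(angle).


Formula: taper = depth * tan(draft_angle)
tan(0.8 deg) = 0.0139635
taper = 117 mm * 0.0139635 = 1.6337 mm


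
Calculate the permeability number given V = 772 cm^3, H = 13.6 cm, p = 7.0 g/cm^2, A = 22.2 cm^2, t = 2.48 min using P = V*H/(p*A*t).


Formula: Permeability Number P = (V * H) / (p * A * t)
Numerator: V * H = 772 * 13.6 = 10499.2
Denominator: p * A * t = 7.0 * 22.2 * 2.48 = 385.392
P = 10499.2 / 385.392 = 27.2429

Answer: 27.2429


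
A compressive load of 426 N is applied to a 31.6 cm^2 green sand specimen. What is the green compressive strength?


Formula: Compressive Strength = Force / Area
Strength = 426 N / 31.6 cm^2 = 13.4810 N/cm^2

Final answer: 13.4810 N/cm^2


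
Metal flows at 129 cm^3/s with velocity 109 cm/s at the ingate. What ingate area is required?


Formula: A_ingate = Q / v  (continuity equation)
A = 129 cm^3/s / 109 cm/s = 1.1835 cm^2

Final answer: 1.1835 cm^2


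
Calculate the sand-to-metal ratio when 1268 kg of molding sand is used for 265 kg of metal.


Formula: Sand-to-Metal Ratio = W_sand / W_metal
Ratio = 1268 kg / 265 kg = 4.7849

4.7849


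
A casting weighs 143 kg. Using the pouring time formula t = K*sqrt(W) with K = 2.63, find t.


Formula: t = K * sqrt(W)
sqrt(W) = sqrt(143) = 11.95826
t = 2.63 * 11.95826 = 31.4502 s

Answer: 31.4502 s


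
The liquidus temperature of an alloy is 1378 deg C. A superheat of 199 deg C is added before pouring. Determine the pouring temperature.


Formula: T_pour = T_melt + Superheat
T_pour = 1378 + 199 = 1577 deg C

Final answer: 1577 deg C


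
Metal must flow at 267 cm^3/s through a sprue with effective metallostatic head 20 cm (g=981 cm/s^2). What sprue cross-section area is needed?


Formula: v = sqrt(2*g*h), A = Q/v
Velocity: v = sqrt(2 * 981 * 20) = sqrt(39240) = 198.0909 cm/s
Sprue area: A = Q / v = 267 / 198.0909 = 1.3479 cm^2

Answer: 1.3479 cm^2


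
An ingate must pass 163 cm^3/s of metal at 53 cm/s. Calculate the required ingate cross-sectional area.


Formula: A_ingate = Q / v  (continuity equation)
A = 163 cm^3/s / 53 cm/s = 3.0755 cm^2


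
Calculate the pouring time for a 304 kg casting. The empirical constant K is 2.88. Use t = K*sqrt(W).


Formula: t = K * sqrt(W)
sqrt(W) = sqrt(304) = 17.43560
t = 2.88 * 17.43560 = 50.2145 s


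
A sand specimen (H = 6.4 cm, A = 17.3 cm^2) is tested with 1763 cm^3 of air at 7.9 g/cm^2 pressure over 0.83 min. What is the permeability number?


Formula: Permeability Number P = (V * H) / (p * A * t)
Numerator: V * H = 1763 * 6.4 = 11283.2
Denominator: p * A * t = 7.9 * 17.3 * 0.83 = 113.4361
P = 11283.2 / 113.4361 = 99.4675

99.4675


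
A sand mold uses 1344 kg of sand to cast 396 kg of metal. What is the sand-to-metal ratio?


Formula: Sand-to-Metal Ratio = W_sand / W_metal
Ratio = 1344 kg / 396 kg = 3.3939

3.3939


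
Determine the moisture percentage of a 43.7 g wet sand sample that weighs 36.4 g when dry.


Formula: MC = (W_wet - W_dry) / W_wet * 100
Water mass = 43.7 - 36.4 = 7.3 g
MC = 7.3 / 43.7 * 100 = 16.7048%

Final answer: 16.7048%


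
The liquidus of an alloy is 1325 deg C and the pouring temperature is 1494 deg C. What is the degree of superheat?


Formula: Superheat = T_pour - T_melt
Superheat = 1494 - 1325 = 169 deg C

Final answer: 169 deg C


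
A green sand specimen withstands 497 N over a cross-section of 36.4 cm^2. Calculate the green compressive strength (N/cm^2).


Formula: Compressive Strength = Force / Area
Strength = 497 N / 36.4 cm^2 = 13.6538 N/cm^2

Final answer: 13.6538 N/cm^2


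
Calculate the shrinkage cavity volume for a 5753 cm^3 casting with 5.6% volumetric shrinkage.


Formula: V_shrink = V_casting * shrinkage_pct / 100
V_shrink = 5753 cm^3 * 5.6 / 100 = 322.1680 cm^3


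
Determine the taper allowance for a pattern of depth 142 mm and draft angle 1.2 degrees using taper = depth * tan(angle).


Formula: taper = depth * tan(draft_angle)
tan(1.2 deg) = 0.0209470
taper = 142 mm * 0.0209470 = 2.9745 mm

Answer: 2.9745 mm


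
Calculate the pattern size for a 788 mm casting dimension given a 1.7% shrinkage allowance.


Formula: L_pattern = L_casting * (1 + shrinkage_rate/100)
Shrinkage factor = 1 + 1.7/100 = 1.017
L_pattern = 788 mm * 1.017 = 801.3960 mm

801.3960 mm


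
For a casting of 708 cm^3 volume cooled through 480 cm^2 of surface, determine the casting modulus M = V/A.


Formula: Casting Modulus M = V / A
M = 708 cm^3 / 480 cm^2 = 1.4750 cm


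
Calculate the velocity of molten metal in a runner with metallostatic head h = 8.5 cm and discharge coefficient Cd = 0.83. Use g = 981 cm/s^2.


Formula: v = Cd * sqrt(2 * g * h)  (Torricelli with discharge coefficient)
2*g*h = 2 * 981 * 8.5 = 16677.0 cm^2/s^2
sqrt(16677.0) = 129.13946 cm/s
v = 0.83 * 129.13946 = 107.1858 cm/s

107.1858 cm/s


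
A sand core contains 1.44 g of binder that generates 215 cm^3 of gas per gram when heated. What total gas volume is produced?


Formula: V_gas = W_binder * gas_evolution_rate
V = 1.44 g * 215 cm^3/g = 309.6000 cm^3

Answer: 309.6000 cm^3


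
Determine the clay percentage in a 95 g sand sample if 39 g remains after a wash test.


Formula: Clay% = (W_total - W_washed) / W_total * 100
Clay mass = 95 - 39 = 56 g
Clay% = 56 / 95 * 100 = 58.9474%

58.9474%


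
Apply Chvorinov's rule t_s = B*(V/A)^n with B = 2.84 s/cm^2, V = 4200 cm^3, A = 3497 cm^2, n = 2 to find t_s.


Formula: t_s = B * (V/A)^n  (Chvorinov's rule, n=2)
Modulus M = V/A = 4200/3497 = 1.201029 cm
M^2 = 1.201029^2 = 1.442471 cm^2
t_s = 2.84 * 1.442471 = 4.0966 s

Answer: 4.0966 s


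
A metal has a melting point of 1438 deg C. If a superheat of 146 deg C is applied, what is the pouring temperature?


Formula: T_pour = T_melt + Superheat
T_pour = 1438 + 146 = 1584 deg C

Final answer: 1584 deg C


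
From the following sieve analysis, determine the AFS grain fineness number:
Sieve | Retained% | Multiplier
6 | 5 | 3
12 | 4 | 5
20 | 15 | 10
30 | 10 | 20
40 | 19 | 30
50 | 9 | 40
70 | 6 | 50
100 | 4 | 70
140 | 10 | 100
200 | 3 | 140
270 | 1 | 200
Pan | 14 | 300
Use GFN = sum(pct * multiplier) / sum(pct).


Formula: GFN = sum(pct * multiplier) / sum(pct)
sum(pct * multiplier) = 7715
sum(pct) = 100
GFN = 7715 / 100 = 77.15

Final answer: 77.15


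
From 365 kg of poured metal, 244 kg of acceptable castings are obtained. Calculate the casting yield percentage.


Formula: Casting Yield = (W_good / W_total) * 100
Yield = (244 kg / 365 kg) * 100 = 66.8493%

Final answer: 66.8493%


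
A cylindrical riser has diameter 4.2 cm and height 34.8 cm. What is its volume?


Formula: V = pi * (D/2)^2 * H  (cylinder volume)
Radius = D/2 = 4.2/2 = 2.1 cm
V = pi * 2.1^2 * 34.8 = 482.1339 cm^3

Answer: 482.1339 cm^3


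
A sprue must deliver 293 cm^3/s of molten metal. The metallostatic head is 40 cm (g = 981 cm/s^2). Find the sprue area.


Formula: v = sqrt(2*g*h), A = Q/v
Velocity: v = sqrt(2 * 981 * 40) = sqrt(78480) = 280.1428 cm/s
Sprue area: A = Q / v = 293 / 280.1428 = 1.0459 cm^2

1.0459 cm^2


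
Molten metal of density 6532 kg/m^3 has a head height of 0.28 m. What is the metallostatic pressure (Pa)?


Formula: P = rho * g * h
rho * g = 6532 * 9.81 = 64078.92 N/m^3
P = 64078.92 * 0.28 = 17942.0976 Pa

Final answer: 17942.0976 Pa


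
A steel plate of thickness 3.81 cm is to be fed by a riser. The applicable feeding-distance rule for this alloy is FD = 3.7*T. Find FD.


Formula: FD = 3.7 * T  (riser feeding-distance rule)
FD = 3.7 * 3.81 cm = 14.0970 cm

Final answer: 14.0970 cm


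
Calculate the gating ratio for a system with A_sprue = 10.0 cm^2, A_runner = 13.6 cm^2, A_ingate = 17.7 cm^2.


Sprue:Runner:Ingate = 1 : 13.6/10.0 : 17.7/10.0 = 1:1.36:1.77


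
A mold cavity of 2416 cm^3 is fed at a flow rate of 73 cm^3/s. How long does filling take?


Formula: t_fill = V_mold / Q_flow
t = 2416 cm^3 / 73 cm^3/s = 33.0959 s


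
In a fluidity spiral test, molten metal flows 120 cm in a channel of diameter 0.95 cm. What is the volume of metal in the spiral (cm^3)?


Formula: V = pi * (d/2)^2 * L  (cylinder volume)
Radius = 0.95/2 = 0.475 cm
V = pi * 0.475^2 * 120 = 85.0586 cm^3

Final answer: 85.0586 cm^3


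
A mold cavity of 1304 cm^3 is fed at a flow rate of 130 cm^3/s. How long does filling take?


Formula: t_fill = V_mold / Q_flow
t = 1304 cm^3 / 130 cm^3/s = 10.0308 s

Answer: 10.0308 s


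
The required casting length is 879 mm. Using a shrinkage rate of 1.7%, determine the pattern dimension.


Formula: L_pattern = L_casting * (1 + shrinkage_rate/100)
Shrinkage factor = 1 + 1.7/100 = 1.017
L_pattern = 879 mm * 1.017 = 893.9430 mm


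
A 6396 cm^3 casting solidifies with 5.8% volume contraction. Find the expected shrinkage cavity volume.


Formula: V_shrink = V_casting * shrinkage_pct / 100
V_shrink = 6396 cm^3 * 5.8 / 100 = 370.9680 cm^3

Final answer: 370.9680 cm^3


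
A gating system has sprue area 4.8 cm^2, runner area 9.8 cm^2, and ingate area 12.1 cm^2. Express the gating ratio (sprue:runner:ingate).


Sprue:Runner:Ingate = 1 : 9.8/4.8 : 12.1/4.8 = 1:2.04:2.52

1:2.04:2.52


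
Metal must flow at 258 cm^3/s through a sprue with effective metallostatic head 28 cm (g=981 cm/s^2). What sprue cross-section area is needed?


Formula: v = sqrt(2*g*h), A = Q/v
Velocity: v = sqrt(2 * 981 * 28) = sqrt(54936) = 234.3843 cm/s
Sprue area: A = Q / v = 258 / 234.3843 = 1.1008 cm^2


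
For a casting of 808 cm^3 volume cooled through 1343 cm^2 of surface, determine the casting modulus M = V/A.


Formula: Casting Modulus M = V / A
M = 808 cm^3 / 1343 cm^2 = 0.6016 cm

0.6016 cm


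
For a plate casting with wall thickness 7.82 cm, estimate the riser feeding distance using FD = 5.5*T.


Formula: FD = 5.5 * T  (riser feeding-distance rule)
FD = 5.5 * 7.82 cm = 43.0100 cm

43.0100 cm


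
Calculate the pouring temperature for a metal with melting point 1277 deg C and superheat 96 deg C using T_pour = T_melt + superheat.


Formula: T_pour = T_melt + Superheat
T_pour = 1277 + 96 = 1373 deg C


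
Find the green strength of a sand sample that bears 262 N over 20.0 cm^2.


Formula: Compressive Strength = Force / Area
Strength = 262 N / 20.0 cm^2 = 13.1000 N/cm^2

Answer: 13.1000 N/cm^2


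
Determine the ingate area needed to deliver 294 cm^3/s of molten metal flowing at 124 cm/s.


Formula: A_ingate = Q / v  (continuity equation)
A = 294 cm^3/s / 124 cm/s = 2.3710 cm^2

Final answer: 2.3710 cm^2


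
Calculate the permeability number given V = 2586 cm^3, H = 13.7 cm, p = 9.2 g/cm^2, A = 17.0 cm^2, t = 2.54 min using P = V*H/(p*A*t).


Formula: Permeability Number P = (V * H) / (p * A * t)
Numerator: V * H = 2586 * 13.7 = 35428.2
Denominator: p * A * t = 9.2 * 17.0 * 2.54 = 397.256
P = 35428.2 / 397.256 = 89.1823


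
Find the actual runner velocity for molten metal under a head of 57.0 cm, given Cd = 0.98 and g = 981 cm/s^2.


Formula: v = Cd * sqrt(2 * g * h)  (Torricelli with discharge coefficient)
2*g*h = 2 * 981 * 57.0 = 111834.0 cm^2/s^2
sqrt(111834.0) = 334.41591 cm/s
v = 0.98 * 334.41591 = 327.7276 cm/s


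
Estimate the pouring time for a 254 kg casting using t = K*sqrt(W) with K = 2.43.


Formula: t = K * sqrt(W)
sqrt(W) = sqrt(254) = 15.93738
t = 2.43 * 15.93738 = 38.7278 s

38.7278 s


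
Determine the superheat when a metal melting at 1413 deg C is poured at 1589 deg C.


Formula: Superheat = T_pour - T_melt
Superheat = 1589 - 1413 = 176 deg C

Answer: 176 deg C


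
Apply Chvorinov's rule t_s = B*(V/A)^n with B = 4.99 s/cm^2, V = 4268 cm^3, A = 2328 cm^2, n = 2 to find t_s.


Formula: t_s = B * (V/A)^n  (Chvorinov's rule, n=2)
Modulus M = V/A = 4268/2328 = 1.833333 cm
M^2 = 1.833333^2 = 3.361110 cm^2
t_s = 4.99 * 3.361110 = 16.7719 s

16.7719 s


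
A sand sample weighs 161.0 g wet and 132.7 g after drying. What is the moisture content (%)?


Formula: MC = (W_wet - W_dry) / W_wet * 100
Water mass = 161.0 - 132.7 = 28.3 g
MC = 28.3 / 161.0 * 100 = 17.5776%

Answer: 17.5776%


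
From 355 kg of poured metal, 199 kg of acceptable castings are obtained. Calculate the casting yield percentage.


Formula: Casting Yield = (W_good / W_total) * 100
Yield = (199 kg / 355 kg) * 100 = 56.0563%

Answer: 56.0563%


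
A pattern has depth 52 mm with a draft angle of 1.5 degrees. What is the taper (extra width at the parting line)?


Formula: taper = depth * tan(draft_angle)
tan(1.5 deg) = 0.0261859
taper = 52 mm * 0.0261859 = 1.3617 mm

1.3617 mm


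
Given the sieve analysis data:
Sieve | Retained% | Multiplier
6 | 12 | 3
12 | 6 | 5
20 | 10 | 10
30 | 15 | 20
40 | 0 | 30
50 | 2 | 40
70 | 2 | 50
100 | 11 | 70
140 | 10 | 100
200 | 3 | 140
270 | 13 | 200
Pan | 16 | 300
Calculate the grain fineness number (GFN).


Formula: GFN = sum(pct * multiplier) / sum(pct)
sum(pct * multiplier) = 10236
sum(pct) = 100
GFN = 10236 / 100 = 102.36

Answer: 102.36


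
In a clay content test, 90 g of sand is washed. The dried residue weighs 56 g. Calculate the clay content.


Formula: Clay% = (W_total - W_washed) / W_total * 100
Clay mass = 90 - 56 = 34 g
Clay% = 34 / 90 * 100 = 37.7778%

Final answer: 37.7778%


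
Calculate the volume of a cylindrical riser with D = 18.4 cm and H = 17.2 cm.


Formula: V = pi * (D/2)^2 * H  (cylinder volume)
Radius = D/2 = 18.4/2 = 9.2 cm
V = pi * 9.2^2 * 17.2 = 4573.5557 cm^3

Answer: 4573.5557 cm^3


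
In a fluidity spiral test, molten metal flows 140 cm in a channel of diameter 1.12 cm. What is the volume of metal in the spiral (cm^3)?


Formula: V = pi * (d/2)^2 * L  (cylinder volume)
Radius = 1.12/2 = 0.56 cm
V = pi * 0.56^2 * 140 = 137.9285 cm^3

Answer: 137.9285 cm^3


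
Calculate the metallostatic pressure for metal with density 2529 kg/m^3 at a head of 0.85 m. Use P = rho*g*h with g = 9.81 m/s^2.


Formula: P = rho * g * h
rho * g = 2529 * 9.81 = 24809.49 N/m^3
P = 24809.49 * 0.85 = 21088.0665 Pa


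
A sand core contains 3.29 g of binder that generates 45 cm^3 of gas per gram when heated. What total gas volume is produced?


Formula: V_gas = W_binder * gas_evolution_rate
V = 3.29 g * 45 cm^3/g = 148.0500 cm^3

Answer: 148.0500 cm^3


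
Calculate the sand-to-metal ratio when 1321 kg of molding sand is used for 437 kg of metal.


Formula: Sand-to-Metal Ratio = W_sand / W_metal
Ratio = 1321 kg / 437 kg = 3.0229

Answer: 3.0229


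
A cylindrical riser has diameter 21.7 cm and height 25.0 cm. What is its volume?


Formula: V = pi * (D/2)^2 * H  (cylinder volume)
Radius = D/2 = 21.7/2 = 10.85 cm
V = pi * 10.85^2 * 25.0 = 9245.9035 cm^3

Answer: 9245.9035 cm^3


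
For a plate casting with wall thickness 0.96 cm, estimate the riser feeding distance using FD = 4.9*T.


Formula: FD = 4.9 * T  (riser feeding-distance rule)
FD = 4.9 * 0.96 cm = 4.7040 cm


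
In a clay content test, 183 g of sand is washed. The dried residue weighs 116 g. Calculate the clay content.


Formula: Clay% = (W_total - W_washed) / W_total * 100
Clay mass = 183 - 116 = 67 g
Clay% = 67 / 183 * 100 = 36.6120%

36.6120%


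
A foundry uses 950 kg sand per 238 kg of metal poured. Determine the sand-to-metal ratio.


Formula: Sand-to-Metal Ratio = W_sand / W_metal
Ratio = 950 kg / 238 kg = 3.9916

3.9916


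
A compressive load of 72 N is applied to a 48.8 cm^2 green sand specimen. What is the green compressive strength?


Formula: Compressive Strength = Force / Area
Strength = 72 N / 48.8 cm^2 = 1.4754 N/cm^2

Answer: 1.4754 N/cm^2


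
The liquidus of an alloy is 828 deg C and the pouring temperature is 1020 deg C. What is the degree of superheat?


Formula: Superheat = T_pour - T_melt
Superheat = 1020 - 828 = 192 deg C

192 deg C


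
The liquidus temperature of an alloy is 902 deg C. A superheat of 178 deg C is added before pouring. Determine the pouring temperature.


Formula: T_pour = T_melt + Superheat
T_pour = 902 + 178 = 1080 deg C

Answer: 1080 deg C


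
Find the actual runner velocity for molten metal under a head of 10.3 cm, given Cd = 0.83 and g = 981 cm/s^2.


Formula: v = Cd * sqrt(2 * g * h)  (Torricelli with discharge coefficient)
2*g*h = 2 * 981 * 10.3 = 20208.6 cm^2/s^2
sqrt(20208.6) = 142.15696 cm/s
v = 0.83 * 142.15696 = 117.9903 cm/s

Answer: 117.9903 cm/s


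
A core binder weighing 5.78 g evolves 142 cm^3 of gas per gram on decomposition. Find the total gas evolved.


Formula: V_gas = W_binder * gas_evolution_rate
V = 5.78 g * 142 cm^3/g = 820.7600 cm^3

Answer: 820.7600 cm^3


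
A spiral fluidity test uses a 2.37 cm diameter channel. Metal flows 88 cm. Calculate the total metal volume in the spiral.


Formula: V = pi * (d/2)^2 * L  (cylinder volume)
Radius = 2.37/2 = 1.185 cm
V = pi * 1.185^2 * 88 = 388.2123 cm^3

388.2123 cm^3


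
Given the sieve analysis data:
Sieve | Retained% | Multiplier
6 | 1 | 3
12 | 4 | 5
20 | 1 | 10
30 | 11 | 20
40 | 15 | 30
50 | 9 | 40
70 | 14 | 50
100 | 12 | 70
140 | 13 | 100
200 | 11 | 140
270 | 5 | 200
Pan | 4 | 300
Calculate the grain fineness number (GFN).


Formula: GFN = sum(pct * multiplier) / sum(pct)
sum(pct * multiplier) = 7643
sum(pct) = 100
GFN = 7643 / 100 = 76.43

76.43


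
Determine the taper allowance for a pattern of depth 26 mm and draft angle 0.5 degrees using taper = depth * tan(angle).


Formula: taper = depth * tan(draft_angle)
tan(0.5 deg) = 0.0087269
taper = 26 mm * 0.0087269 = 0.2269 mm

0.2269 mm


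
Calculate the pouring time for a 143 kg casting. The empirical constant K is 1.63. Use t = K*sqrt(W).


Formula: t = K * sqrt(W)
sqrt(W) = sqrt(143) = 11.95826
t = 1.63 * 11.95826 = 19.4920 s


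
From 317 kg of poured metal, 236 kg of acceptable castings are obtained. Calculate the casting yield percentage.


Formula: Casting Yield = (W_good / W_total) * 100
Yield = (236 kg / 317 kg) * 100 = 74.4479%

Answer: 74.4479%


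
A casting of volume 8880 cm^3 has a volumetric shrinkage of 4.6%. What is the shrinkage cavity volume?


Formula: V_shrink = V_casting * shrinkage_pct / 100
V_shrink = 8880 cm^3 * 4.6 / 100 = 408.4800 cm^3


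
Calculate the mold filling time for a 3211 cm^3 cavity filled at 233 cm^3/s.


Formula: t_fill = V_mold / Q_flow
t = 3211 cm^3 / 233 cm^3/s = 13.7811 s


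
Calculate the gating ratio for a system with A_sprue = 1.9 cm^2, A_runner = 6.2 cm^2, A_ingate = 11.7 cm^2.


Sprue:Runner:Ingate = 1 : 6.2/1.9 : 11.7/1.9 = 1:3.26:6.16

Answer: 1:3.26:6.16


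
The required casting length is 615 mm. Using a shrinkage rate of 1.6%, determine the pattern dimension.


Formula: L_pattern = L_casting * (1 + shrinkage_rate/100)
Shrinkage factor = 1 + 1.6/100 = 1.016
L_pattern = 615 mm * 1.016 = 624.8400 mm

Final answer: 624.8400 mm


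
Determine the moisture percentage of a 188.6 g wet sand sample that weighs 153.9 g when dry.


Formula: MC = (W_wet - W_dry) / W_wet * 100
Water mass = 188.6 - 153.9 = 34.7 g
MC = 34.7 / 188.6 * 100 = 18.3987%

Answer: 18.3987%


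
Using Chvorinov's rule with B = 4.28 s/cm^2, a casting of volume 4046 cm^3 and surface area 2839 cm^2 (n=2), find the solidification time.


Formula: t_s = B * (V/A)^n  (Chvorinov's rule, n=2)
Modulus M = V/A = 4046/2839 = 1.425150 cm
M^2 = 1.425150^2 = 2.031053 cm^2
t_s = 4.28 * 2.031053 = 8.6929 s


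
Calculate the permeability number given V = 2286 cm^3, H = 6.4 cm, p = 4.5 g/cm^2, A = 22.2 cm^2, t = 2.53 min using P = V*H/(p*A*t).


Formula: Permeability Number P = (V * H) / (p * A * t)
Numerator: V * H = 2286 * 6.4 = 14630.4
Denominator: p * A * t = 4.5 * 22.2 * 2.53 = 252.747
P = 14630.4 / 252.747 = 57.8856


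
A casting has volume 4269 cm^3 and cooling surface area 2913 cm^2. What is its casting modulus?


Formula: Casting Modulus M = V / A
M = 4269 cm^3 / 2913 cm^2 = 1.4655 cm


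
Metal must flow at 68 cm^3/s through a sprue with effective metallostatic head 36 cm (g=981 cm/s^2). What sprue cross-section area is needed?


Formula: v = sqrt(2*g*h), A = Q/v
Velocity: v = sqrt(2 * 981 * 36) = sqrt(70632) = 265.7668 cm/s
Sprue area: A = Q / v = 68 / 265.7668 = 0.2559 cm^2

0.2559 cm^2


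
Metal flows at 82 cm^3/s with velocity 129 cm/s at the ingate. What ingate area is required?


Formula: A_ingate = Q / v  (continuity equation)
A = 82 cm^3/s / 129 cm/s = 0.6357 cm^2

Answer: 0.6357 cm^2


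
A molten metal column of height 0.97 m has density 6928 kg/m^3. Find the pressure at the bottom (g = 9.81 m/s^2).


Formula: P = rho * g * h
rho * g = 6928 * 9.81 = 67963.68 N/m^3
P = 67963.68 * 0.97 = 65924.7696 Pa


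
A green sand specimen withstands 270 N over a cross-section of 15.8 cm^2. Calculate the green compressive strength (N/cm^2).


Formula: Compressive Strength = Force / Area
Strength = 270 N / 15.8 cm^2 = 17.0886 N/cm^2


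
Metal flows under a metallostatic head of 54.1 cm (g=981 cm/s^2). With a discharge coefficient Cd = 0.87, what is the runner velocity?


Formula: v = Cd * sqrt(2 * g * h)  (Torricelli with discharge coefficient)
2*g*h = 2 * 981 * 54.1 = 106144.2 cm^2/s^2
sqrt(106144.2) = 325.79779 cm/s
v = 0.87 * 325.79779 = 283.4441 cm/s


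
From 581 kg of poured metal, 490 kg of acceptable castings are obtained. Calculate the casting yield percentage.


Formula: Casting Yield = (W_good / W_total) * 100
Yield = (490 kg / 581 kg) * 100 = 84.3373%

Final answer: 84.3373%


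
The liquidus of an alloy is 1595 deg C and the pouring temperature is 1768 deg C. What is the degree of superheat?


Formula: Superheat = T_pour - T_melt
Superheat = 1768 - 1595 = 173 deg C

Answer: 173 deg C


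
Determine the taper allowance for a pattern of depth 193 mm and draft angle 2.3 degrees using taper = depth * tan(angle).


Formula: taper = depth * tan(draft_angle)
tan(2.3 deg) = 0.0401641
taper = 193 mm * 0.0401641 = 7.7517 mm


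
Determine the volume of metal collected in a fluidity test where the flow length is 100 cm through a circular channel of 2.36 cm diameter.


Formula: V = pi * (d/2)^2 * L  (cylinder volume)
Radius = 2.36/2 = 1.18 cm
V = pi * 1.18^2 * 100 = 437.4354 cm^3


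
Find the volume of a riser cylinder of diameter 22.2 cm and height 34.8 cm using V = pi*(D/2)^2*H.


Formula: V = pi * (D/2)^2 * H  (cylinder volume)
Radius = D/2 = 22.2/2 = 11.1 cm
V = pi * 11.1^2 * 34.8 = 13470.2320 cm^3

13470.2320 cm^3


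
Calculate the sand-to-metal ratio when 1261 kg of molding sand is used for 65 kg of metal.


Formula: Sand-to-Metal Ratio = W_sand / W_metal
Ratio = 1261 kg / 65 kg = 19.4000


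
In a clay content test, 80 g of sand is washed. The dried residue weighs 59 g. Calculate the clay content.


Formula: Clay% = (W_total - W_washed) / W_total * 100
Clay mass = 80 - 59 = 21 g
Clay% = 21 / 80 * 100 = 26.2500%

26.2500%


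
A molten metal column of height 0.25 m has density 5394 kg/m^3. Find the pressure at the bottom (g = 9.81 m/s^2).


Formula: P = rho * g * h
rho * g = 5394 * 9.81 = 52915.14 N/m^3
P = 52915.14 * 0.25 = 13228.7850 Pa

Final answer: 13228.7850 Pa


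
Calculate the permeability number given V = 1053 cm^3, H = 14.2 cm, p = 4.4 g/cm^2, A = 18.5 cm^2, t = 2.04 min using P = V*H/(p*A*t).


Formula: Permeability Number P = (V * H) / (p * A * t)
Numerator: V * H = 1053 * 14.2 = 14952.6
Denominator: p * A * t = 4.4 * 18.5 * 2.04 = 166.056
P = 14952.6 / 166.056 = 90.0455

90.0455


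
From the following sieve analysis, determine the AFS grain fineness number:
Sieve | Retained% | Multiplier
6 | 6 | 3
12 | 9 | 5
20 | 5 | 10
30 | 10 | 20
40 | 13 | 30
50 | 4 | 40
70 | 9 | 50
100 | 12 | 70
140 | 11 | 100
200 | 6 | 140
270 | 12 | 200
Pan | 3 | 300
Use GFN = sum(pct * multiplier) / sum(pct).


Formula: GFN = sum(pct * multiplier) / sum(pct)
sum(pct * multiplier) = 7393
sum(pct) = 100
GFN = 7393 / 100 = 73.93

73.93


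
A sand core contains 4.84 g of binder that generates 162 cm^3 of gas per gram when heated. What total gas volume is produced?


Formula: V_gas = W_binder * gas_evolution_rate
V = 4.84 g * 162 cm^3/g = 784.0800 cm^3

784.0800 cm^3
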